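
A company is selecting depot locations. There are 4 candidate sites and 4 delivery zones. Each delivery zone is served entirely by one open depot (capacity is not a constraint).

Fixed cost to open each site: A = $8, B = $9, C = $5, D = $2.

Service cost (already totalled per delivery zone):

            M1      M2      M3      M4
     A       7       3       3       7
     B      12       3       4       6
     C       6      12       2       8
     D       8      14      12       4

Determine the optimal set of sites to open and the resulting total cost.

For any fixed open set, each delivery zone goes to its cheapest open site; total = fixed + service.
{A, D}: M1→A 7, M2→A 3, M3→A 3, M4→D 4. Service 17; fixed 10; total 27.
{A}: service 20 + fixed 8 = 28
{A, C, D}: M1→C 6, M2→A 3, M3→C 2, M4→D 4. Service 15; fixed 15; total 30.
{A, B, C, D}: M1→C 6, M2→A 3, M3→C 2, M4→D 4. Service 15; fixed 24; total 39.
No other subset beats 27.

Open A and D; minimum total cost 27.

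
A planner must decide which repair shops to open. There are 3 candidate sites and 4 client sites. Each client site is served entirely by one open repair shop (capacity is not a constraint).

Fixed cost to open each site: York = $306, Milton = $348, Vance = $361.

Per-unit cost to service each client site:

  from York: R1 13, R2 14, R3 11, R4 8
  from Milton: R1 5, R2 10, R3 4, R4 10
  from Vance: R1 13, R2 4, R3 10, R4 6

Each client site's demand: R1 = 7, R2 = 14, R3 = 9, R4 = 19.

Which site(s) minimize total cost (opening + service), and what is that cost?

For any fixed open set, each client site goes to its cheapest open site; total = fixed + service.
{Vance}: R1→Vance 13·7=91, R2→Vance 4·14=56, R3→Vance 10·9=90, R4→Vance 6·19=114. Service 351; fixed 361; total 712.
{Milton}: service 401 + fixed 348 = 749
{York}: service 538 + fixed 306 = 844
{York, Milton, Vance}: service 241 + fixed 1015 = 1256
No other subset beats 712.

Open Vance only; minimum total cost 712.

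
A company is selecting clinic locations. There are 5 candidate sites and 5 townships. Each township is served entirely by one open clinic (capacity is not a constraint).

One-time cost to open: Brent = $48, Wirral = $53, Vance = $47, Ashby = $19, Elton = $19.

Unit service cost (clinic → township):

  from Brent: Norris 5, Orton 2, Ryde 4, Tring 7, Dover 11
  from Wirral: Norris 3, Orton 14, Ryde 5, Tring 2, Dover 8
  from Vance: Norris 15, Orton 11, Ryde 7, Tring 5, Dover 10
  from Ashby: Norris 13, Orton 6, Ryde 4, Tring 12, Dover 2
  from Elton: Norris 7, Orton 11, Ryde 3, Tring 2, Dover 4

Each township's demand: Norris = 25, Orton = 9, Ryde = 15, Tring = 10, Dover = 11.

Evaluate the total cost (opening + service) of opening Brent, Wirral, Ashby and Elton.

Each township is assigned to its cheapest site among the open ones.
{Brent, Wirral, Ashby, Elton}: Norris→Wirral 3·25=75, Orton→Brent 2·9=18, Ryde→Elton 3·15=45, Tring→Wirral 2·10=20, Dover→Ashby 2·11=22. Service 180; fixed 139; total 319.

Total cost: 319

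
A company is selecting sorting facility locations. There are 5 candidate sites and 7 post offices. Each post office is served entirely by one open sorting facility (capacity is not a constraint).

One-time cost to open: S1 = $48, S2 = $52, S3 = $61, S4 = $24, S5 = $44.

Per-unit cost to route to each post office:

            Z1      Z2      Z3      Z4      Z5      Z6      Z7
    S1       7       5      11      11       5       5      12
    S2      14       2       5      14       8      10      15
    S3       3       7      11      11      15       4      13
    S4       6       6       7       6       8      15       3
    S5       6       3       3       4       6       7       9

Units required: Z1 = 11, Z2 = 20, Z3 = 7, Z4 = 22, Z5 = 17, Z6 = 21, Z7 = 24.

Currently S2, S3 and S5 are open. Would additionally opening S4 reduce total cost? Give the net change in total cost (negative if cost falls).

Current service cost with {S2, S3, S5}: 584.
Adding S4: each post office re-picks its cheapest; new service cost 440, saving 144.
Extra fixed cost: 24. Net change = 24 − 144 = -120.
(Totals: 741 → 621.)

Yes — net change −120 (cost falls by 120).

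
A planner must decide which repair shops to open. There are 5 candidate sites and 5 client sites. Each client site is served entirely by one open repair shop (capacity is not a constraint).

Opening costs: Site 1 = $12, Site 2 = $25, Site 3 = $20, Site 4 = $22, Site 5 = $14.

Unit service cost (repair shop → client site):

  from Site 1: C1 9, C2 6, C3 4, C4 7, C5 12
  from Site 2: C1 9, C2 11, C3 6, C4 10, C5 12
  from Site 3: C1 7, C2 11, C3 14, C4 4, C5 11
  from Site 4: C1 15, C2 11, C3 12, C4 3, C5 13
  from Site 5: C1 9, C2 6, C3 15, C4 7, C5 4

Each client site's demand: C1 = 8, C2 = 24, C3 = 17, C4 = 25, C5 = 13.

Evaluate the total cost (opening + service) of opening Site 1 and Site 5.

Total cost: 537

Each client site is assigned to its cheapest site among the open ones.
{Site 1, Site 5}: C1→Site 1 9·8=72, C2→Site 1 6·24=144, C3→Site 1 4·17=68, C4→Site 1 7·25=175, C5→Site 5 4·13=52. Service 511; fixed 26; total 537.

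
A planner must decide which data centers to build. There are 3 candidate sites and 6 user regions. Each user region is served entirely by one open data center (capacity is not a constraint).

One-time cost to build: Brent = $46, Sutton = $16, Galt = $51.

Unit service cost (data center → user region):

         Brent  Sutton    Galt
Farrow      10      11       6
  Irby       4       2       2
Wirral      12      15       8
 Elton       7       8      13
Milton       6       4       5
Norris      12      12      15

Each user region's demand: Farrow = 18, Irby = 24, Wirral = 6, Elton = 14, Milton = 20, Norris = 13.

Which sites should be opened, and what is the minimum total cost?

Open Sutton and Galt; minimum total cost 619.

For any fixed open set, each user region goes to its cheapest open site; total = fixed + service.
{Sutton, Galt}: Farrow→Galt 6·18=108, Irby→Sutton 2·24=48, Wirral→Galt 8·6=48, Elton→Sutton 8·14=112, Milton→Sutton 4·20=80, Norris→Sutton 12·13=156. Service 552; fixed 67; total 619.
{Brent, Sutton, Galt}: Farrow→Galt 6·18=108, Irby→Sutton 2·24=48, Wirral→Galt 8·6=48, Elton→Brent 7·14=98, Milton→Sutton 4·20=80, Norris→Brent 12·13=156. Service 538; fixed 113; total 651.
{Brent, Galt}: service 558 + fixed 97 = 655
{Sutton}: service 684 + fixed 16 = 700
No other subset beats 619.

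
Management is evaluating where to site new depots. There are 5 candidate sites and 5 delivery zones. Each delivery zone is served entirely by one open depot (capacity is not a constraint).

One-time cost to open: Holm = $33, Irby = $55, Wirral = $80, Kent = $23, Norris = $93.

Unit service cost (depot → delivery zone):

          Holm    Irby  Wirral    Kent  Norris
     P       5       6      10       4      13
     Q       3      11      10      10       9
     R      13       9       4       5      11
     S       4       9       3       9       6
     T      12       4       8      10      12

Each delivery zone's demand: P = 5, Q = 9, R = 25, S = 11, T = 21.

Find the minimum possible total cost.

For any fixed open set, each delivery zone goes to its cheapest open site; total = fixed + service.
{Holm, Irby, Kent}: P→Kent 4·5=20, Q→Holm 3·9=27, R→Kent 5·25=125, S→Holm 4·11=44, T→Irby 4·21=84. Service 300; fixed 111; total 411.
{Holm, Irby, Wirral}: service 269 + fixed 168 = 437
{Holm, Irby, Wirral, Kent}: P→Kent 4·5=20, Q→Holm 3·9=27, R→Wirral 4·25=100, S→Wirral 3·11=33, T→Irby 4·21=84. Service 264; fixed 191; total 455.
{Holm, Irby, Wirral, Kent, Norris}: P→Kent 4·5=20, Q→Holm 3·9=27, R→Wirral 4·25=100, S→Wirral 3·11=33, T→Irby 4·21=84. Service 264; fixed 284; total 548.
No other subset beats 411.

Minimum total cost: 411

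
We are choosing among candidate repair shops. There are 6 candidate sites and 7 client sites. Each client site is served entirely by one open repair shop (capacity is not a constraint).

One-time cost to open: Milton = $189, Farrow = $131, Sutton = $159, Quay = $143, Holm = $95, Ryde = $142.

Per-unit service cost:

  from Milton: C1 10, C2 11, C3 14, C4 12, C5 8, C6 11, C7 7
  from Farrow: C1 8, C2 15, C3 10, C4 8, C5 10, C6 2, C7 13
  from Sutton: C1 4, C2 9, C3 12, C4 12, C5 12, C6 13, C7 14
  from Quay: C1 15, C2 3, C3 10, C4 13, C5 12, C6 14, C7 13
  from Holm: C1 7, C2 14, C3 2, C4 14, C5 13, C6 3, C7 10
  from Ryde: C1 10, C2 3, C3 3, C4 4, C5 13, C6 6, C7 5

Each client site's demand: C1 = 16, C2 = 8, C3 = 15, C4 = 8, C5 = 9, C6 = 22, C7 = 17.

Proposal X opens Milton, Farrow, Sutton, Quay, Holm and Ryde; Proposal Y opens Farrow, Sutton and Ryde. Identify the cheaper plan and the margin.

Proposal Y is cheaper by 394.

Proposal X: {Milton, Farrow, Sutton, Quay, Holm, Ryde}: C1→Sutton 4·16=64, C2→Quay 3·8=24, C3→Holm 2·15=30, C4→Ryde 4·8=32, C5→Milton 8·9=72, C6→Farrow 2·22=44, C7→Ryde 5·17=85. Service 351; fixed 859; total 1210.
Proposal Y: {Farrow, Sutton, Ryde}: C1→Sutton 4·16=64, C2→Ryde 3·8=24, C3→Ryde 3·15=45, C4→Ryde 4·8=32, C5→Farrow 10·9=90, C6→Farrow 2·22=44, C7→Ryde 5·17=85. Service 384; fixed 432; total 816.
Difference: |1210 − 816| = 394.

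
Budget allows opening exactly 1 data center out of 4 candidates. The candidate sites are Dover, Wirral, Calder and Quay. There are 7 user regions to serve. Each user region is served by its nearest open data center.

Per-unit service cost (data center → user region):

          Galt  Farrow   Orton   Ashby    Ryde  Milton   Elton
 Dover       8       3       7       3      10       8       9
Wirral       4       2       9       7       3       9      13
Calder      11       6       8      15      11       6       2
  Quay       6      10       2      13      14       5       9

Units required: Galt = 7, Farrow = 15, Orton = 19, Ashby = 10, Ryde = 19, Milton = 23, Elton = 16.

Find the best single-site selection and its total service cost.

With exactly 1 open, each user region uses its cheapest among the chosen.
{Wirral}: Galt→Wirral 4·7=28, Farrow→Wirral 2·15=30, Orton→Wirral 9·19=171, Ashby→Wirral 7·10=70, Ryde→Wirral 3·19=57, Milton→Wirral 9·23=207, Elton→Wirral 13·16=208. Service cost 771.
{Dover}: service cost 782
{Calder}: service cost 848
Among all 4 size-1 choices, {Wirral} is lowest.

Choose Wirral only; total service cost 771.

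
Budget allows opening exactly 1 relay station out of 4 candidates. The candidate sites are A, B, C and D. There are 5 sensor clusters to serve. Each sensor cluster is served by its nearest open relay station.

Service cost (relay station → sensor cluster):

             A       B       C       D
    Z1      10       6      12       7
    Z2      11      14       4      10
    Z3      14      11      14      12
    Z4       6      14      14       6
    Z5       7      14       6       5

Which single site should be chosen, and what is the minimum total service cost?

Choose D only; total service cost 40.

With exactly 1 open, each sensor cluster uses its cheapest among the chosen.
{D}: Z1→D 7, Z2→D 10, Z3→D 12, Z4→D 6, Z5→D 5. Service cost 40.
{A}: service cost 48
{C}: service cost 50
Among all 4 size-1 choices, {D} is lowest.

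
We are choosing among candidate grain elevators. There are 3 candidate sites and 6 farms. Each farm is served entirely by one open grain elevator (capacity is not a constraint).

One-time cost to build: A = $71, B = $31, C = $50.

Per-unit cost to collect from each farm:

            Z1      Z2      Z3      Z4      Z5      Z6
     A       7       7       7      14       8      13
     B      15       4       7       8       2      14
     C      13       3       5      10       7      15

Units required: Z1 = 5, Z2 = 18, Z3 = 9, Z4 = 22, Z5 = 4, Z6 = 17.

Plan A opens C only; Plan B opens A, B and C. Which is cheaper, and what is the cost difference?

Plan A: {C}: Z1→C 13·5=65, Z2→C 3·18=54, Z3→C 5·9=45, Z4→C 10·22=220, Z5→C 7·4=28, Z6→C 15·17=255. Service 667; fixed 50; total 717.
Plan B: {A, B, C}: Z1→A 7·5=35, Z2→C 3·18=54, Z3→C 5·9=45, Z4→B 8·22=176, Z5→B 2·4=8, Z6→A 13·17=221. Service 539; fixed 152; total 691.
Difference: |717 − 691| = 26.

Plan B is cheaper by 26.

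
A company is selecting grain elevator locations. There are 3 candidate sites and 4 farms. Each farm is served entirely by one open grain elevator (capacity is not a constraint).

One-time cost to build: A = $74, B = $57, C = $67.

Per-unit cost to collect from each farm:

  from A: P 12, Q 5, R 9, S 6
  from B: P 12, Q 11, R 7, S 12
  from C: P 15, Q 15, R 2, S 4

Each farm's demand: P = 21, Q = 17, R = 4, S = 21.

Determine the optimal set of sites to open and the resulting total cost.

Open A and C; minimum total cost 570.

For any fixed open set, each farm goes to its cheapest open site; total = fixed + service.
{A, C}: P→A 12·21=252, Q→A 5·17=85, R→C 2·4=8, S→C 4·21=84. Service 429; fixed 141; total 570.
{A}: service 499 + fixed 74 = 573
{A, B}: service 491 + fixed 131 = 622
{A, B, C}: service 429 + fixed 198 = 627
No other subset beats 570.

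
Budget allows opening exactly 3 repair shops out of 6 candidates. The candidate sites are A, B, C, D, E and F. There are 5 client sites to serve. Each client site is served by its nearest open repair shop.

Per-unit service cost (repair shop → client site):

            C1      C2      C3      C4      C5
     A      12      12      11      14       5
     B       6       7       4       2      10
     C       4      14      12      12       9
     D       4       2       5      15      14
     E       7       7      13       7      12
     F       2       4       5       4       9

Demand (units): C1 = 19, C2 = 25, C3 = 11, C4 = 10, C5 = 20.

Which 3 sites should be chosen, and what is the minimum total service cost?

With exactly 3 open, each client site uses its cheapest among the chosen.
{A, D, F}: C1→F 2·19=38, C2→D 2·25=50, C3→D 5·11=55, C4→F 4·10=40, C5→A 5·20=100. Service cost 283.
{A, B, D}: service cost 290
{A, B, F}: service cost 302
Among all 20 size-3 choices, {A, D, F} is lowest.

Choose A, D and F; total service cost 283.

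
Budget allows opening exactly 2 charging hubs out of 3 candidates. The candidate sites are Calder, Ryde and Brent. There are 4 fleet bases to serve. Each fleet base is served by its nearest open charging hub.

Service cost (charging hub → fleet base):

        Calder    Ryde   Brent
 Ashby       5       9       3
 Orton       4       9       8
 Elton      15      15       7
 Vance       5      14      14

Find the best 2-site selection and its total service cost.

Choose Calder and Brent; total service cost 19.

With exactly 2 open, each fleet base uses its cheapest among the chosen.
{Calder, Brent}: Ashby→Brent 3, Orton→Calder 4, Elton→Brent 7, Vance→Calder 5. Service cost 19.
{Calder, Ryde}: service cost 29
{Ryde, Brent}: service cost 32
Among all 3 size-2 choices, {Calder, Brent} is lowest.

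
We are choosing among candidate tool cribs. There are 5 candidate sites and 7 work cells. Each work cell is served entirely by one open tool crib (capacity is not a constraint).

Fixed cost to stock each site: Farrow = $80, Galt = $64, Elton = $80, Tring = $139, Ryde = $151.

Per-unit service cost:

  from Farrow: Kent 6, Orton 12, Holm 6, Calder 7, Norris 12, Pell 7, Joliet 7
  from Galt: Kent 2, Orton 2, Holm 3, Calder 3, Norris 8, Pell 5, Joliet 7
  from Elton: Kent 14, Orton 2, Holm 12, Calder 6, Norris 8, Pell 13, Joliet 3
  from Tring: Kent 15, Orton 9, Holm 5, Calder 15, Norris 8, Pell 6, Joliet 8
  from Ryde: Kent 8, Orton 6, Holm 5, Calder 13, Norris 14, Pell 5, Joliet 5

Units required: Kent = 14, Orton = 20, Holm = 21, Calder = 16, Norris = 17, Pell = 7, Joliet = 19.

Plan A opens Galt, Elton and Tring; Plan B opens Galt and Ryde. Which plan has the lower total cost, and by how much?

Plan A: {Galt, Elton, Tring}: Kent→Galt 2·14=28, Orton→Galt 2·20=40, Holm→Galt 3·21=63, Calder→Galt 3·16=48, Norris→Galt 8·17=136, Pell→Galt 5·7=35, Joliet→Elton 3·19=57. Service 407; fixed 283; total 690.
Plan B: {Galt, Ryde}: Kent→Galt 2·14=28, Orton→Galt 2·20=40, Holm→Galt 3·21=63, Calder→Galt 3·16=48, Norris→Galt 8·17=136, Pell→Galt 5·7=35, Joliet→Ryde 5·19=95. Service 445; fixed 215; total 660.
Difference: |690 − 660| = 30.

Plan B is cheaper by 30.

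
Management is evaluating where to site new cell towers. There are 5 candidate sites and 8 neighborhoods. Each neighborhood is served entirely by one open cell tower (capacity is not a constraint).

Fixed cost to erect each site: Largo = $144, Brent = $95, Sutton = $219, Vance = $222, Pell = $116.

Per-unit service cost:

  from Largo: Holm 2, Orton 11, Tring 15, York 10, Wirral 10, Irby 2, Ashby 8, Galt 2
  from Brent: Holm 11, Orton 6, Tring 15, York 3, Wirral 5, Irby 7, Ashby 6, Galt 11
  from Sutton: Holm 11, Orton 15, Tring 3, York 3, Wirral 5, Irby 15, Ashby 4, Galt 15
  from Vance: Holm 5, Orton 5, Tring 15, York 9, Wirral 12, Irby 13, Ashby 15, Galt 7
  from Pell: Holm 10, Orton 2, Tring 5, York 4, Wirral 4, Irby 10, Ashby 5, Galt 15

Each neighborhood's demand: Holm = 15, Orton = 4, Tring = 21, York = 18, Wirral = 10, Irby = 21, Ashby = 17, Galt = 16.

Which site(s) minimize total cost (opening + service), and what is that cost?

Open Largo and Pell; minimum total cost 674.

For any fixed open set, each neighborhood goes to its cheapest open site; total = fixed + service.
{Largo, Pell}: Holm→Largo 2·15=30, Orton→Pell 2·4=8, Tring→Pell 5·21=105, York→Pell 4·18=72, Wirral→Pell 4·10=40, Irby→Largo 2·21=42, Ashby→Pell 5·17=85, Galt→Largo 2·16=32. Service 414; fixed 260; total 674.
{Largo, Sutton}: service 383 + fixed 363 = 746
{Largo, Brent, Pell}: service 396 + fixed 355 = 751
{Largo, Brent, Sutton, Vance, Pell}: service 337 + fixed 796 = 1133
No other subset beats 674.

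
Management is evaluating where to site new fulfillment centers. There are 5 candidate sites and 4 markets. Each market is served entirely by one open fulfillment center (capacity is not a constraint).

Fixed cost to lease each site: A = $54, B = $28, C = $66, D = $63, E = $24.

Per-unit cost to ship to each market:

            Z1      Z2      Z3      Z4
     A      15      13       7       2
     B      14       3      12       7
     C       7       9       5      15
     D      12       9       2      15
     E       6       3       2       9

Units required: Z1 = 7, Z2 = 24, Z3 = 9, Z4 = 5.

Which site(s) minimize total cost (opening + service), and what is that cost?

For any fixed open set, each market goes to its cheapest open site; total = fixed + service.
{E}: Z1→E 6·7=42, Z2→E 3·24=72, Z3→E 2·9=18, Z4→E 9·5=45. Service 177; fixed 24; total 201.
{B, E}: Z1→E 6·7=42, Z2→B 3·24=72, Z3→E 2·9=18, Z4→B 7·5=35. Service 167; fixed 52; total 219.
{A, E}: service 142 + fixed 78 = 220
{A, B, C, D, E}: Z1→E 6·7=42, Z2→B 3·24=72, Z3→D 2·9=18, Z4→A 2·5=10. Service 142; fixed 235; total 377.
No other subset beats 201.

Open E only; minimum total cost 201.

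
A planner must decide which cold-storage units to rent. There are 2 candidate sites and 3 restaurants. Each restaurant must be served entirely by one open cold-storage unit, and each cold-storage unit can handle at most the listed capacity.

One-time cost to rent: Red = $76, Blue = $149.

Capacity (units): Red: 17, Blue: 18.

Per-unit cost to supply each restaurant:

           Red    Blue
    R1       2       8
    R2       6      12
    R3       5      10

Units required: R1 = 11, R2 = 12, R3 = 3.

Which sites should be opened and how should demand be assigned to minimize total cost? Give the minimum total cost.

Minimum total cost: 400

Open {Red, Blue}: R1→Blue 8·11=88, R2→Red 6·12=72, R3→Red 5·3=15.
Loads: Red carries 15/17, Blue carries 11/18. Service 175; fixed 225; total 400.
Next best feasible plan costs 406.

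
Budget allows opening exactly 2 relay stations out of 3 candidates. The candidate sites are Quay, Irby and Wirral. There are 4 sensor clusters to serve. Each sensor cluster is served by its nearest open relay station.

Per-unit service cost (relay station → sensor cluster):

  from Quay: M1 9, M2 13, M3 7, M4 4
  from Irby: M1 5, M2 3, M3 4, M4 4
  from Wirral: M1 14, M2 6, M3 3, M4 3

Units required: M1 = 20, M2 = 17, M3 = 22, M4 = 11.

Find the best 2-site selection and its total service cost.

With exactly 2 open, each sensor cluster uses its cheapest among the chosen.
{Irby, Wirral}: M1→Irby 5·20=100, M2→Irby 3·17=51, M3→Wirral 3·22=66, M4→Wirral 3·11=33. Service cost 250.
{Quay, Irby}: service cost 283
{Quay, Wirral}: service cost 381
Among all 3 size-2 choices, {Irby, Wirral} is lowest.

Choose Irby and Wirral; total service cost 250.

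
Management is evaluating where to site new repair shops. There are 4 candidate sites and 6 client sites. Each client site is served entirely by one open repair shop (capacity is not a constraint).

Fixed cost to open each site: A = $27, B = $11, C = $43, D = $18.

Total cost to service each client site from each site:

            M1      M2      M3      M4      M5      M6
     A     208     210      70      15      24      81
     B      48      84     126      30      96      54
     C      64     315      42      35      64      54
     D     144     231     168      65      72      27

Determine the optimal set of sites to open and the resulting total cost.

For any fixed open set, each client site goes to its cheapest open site; total = fixed + service.
{A, B, D}: M1→B 48, M2→B 84, M3→A 70, M4→A 15, M5→A 24, M6→D 27. Service 268; fixed 56; total 324.
{A, B}: service 295 + fixed 38 = 333
{A, B, C, D}: service 240 + fixed 99 = 339
{B}: M1→B 48, M2→B 84, M3→B 126, M4→B 30, M5→B 96, M6→B 54. Service 438; fixed 11; total 449.
No other subset beats 324.

Open A, B and D; minimum total cost 324.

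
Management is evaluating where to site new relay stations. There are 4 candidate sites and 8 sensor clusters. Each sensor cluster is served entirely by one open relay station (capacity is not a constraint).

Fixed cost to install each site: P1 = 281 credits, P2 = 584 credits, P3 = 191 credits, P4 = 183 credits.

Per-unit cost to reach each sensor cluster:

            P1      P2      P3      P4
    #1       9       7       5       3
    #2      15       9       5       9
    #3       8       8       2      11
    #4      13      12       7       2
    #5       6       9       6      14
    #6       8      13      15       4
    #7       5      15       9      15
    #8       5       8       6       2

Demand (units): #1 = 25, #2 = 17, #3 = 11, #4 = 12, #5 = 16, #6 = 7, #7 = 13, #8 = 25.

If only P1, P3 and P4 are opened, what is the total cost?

Total cost: 1100

Each sensor cluster is assigned to its cheapest site among the open ones.
{P1, P3, P4}: #1→P4 3·25=75, #2→P3 5·17=85, #3→P3 2·11=22, #4→P4 2·12=24, #5→P1 6·16=96, #6→P4 4·7=28, #7→P1 5·13=65, #8→P4 2·25=50. Service 445; fixed 655; total 1100.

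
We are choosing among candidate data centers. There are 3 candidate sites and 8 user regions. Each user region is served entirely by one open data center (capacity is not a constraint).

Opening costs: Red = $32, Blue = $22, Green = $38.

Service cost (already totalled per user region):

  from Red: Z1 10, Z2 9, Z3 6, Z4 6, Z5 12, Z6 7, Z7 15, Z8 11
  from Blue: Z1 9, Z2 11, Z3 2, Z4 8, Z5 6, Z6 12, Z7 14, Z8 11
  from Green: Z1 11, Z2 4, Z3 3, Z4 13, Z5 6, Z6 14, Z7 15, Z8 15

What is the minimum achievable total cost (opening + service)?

Minimum total cost: 95

For any fixed open set, each user region goes to its cheapest open site; total = fixed + service.
{Blue}: Z1→Blue 9, Z2→Blue 11, Z3→Blue 2, Z4→Blue 8, Z5→Blue 6, Z6→Blue 12, Z7→Blue 14, Z8→Blue 11. Service 73; fixed 22; total 95.
{Red}: Z1→Red 10, Z2→Red 9, Z3→Red 6, Z4→Red 6, Z5→Red 12, Z6→Red 7, Z7→Red 15, Z8→Red 11. Service 76; fixed 32; total 108.
{Red, Blue}: service 64 + fixed 54 = 118
{Red, Blue, Green}: service 59 + fixed 92 = 151
No other subset beats 95.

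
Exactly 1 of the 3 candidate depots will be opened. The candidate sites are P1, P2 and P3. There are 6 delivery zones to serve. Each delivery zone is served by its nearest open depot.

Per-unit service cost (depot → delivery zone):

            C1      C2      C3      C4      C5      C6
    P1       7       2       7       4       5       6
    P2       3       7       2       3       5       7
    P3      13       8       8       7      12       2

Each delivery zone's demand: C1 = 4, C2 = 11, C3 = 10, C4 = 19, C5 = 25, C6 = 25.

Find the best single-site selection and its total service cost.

Choose P2 only; total service cost 466.

With exactly 1 open, each delivery zone uses its cheapest among the chosen.
{P2}: C1→P2 3·4=12, C2→P2 7·11=77, C3→P2 2·10=20, C4→P2 3·19=57, C5→P2 5·25=125, C6→P2 7·25=175. Service cost 466.
{P1}: service cost 471
{P3}: service cost 703
Among all 3 size-1 choices, {P2} is lowest.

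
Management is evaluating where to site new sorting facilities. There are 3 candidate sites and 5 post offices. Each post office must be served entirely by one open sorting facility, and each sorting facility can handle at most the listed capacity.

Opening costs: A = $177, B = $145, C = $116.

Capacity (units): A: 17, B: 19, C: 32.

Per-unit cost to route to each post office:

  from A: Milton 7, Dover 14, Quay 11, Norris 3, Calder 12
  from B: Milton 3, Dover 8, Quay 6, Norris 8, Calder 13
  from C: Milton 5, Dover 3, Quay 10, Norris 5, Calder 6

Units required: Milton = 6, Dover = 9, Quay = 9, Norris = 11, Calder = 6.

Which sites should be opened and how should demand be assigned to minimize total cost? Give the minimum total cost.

Open {B, C}: Milton→B 3·6=18, Dover→C 3·9=27, Quay→B 6·9=54, Norris→C 5·11=55, Calder→C 6·6=36.
Loads: B carries 15/19, C carries 26/32. Service 190; fixed 261; total 451.
Next best feasible plan costs 463.

Minimum total cost: 451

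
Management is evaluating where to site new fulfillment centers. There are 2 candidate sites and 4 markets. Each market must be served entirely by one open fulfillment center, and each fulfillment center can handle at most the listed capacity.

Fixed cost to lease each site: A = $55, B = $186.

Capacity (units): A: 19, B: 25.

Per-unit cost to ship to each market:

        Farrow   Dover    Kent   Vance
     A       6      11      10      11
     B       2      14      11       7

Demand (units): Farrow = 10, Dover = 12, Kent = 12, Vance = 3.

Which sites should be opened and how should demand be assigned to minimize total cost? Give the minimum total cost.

Minimum total cost: 546

Open {A, B}: Farrow→B 2·10=20, Dover→A 11·12=132, Kent→B 11·12=132, Vance→B 7·3=21.
Loads: A carries 12/19, B carries 25/25. Service 305; fixed 241; total 546.
Next best feasible plan costs 558.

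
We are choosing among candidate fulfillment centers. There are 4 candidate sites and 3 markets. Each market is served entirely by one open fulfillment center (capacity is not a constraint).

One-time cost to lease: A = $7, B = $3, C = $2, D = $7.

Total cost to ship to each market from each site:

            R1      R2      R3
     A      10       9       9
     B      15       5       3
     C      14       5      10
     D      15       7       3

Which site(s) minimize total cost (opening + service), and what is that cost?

For any fixed open set, each market goes to its cheapest open site; total = fixed + service.
{B}: R1→B 15, R2→B 5, R3→B 3. Service 23; fixed 3; total 26.
{B, C}: service 22 + fixed 5 = 27
{A, B}: service 18 + fixed 10 = 28
{A, B, C, D}: R1→A 10, R2→B 5, R3→B 3. Service 18; fixed 19; total 37.
No other subset beats 26.

Open B only; minimum total cost 26.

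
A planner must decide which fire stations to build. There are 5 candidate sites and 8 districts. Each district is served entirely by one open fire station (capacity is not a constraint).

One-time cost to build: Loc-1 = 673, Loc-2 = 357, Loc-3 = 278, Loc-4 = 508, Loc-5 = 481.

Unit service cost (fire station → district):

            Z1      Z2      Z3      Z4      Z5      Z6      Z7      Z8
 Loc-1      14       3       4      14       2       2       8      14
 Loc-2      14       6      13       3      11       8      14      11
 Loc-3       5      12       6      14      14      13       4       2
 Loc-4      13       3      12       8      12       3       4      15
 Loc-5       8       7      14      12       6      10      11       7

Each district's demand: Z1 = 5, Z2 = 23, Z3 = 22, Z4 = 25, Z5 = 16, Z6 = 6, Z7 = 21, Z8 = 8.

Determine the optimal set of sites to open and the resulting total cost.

For any fixed open set, each district goes to its cheapest open site; total = fixed + service.
{Loc-2, Loc-3}: Z1→Loc-3 5·5=25, Z2→Loc-2 6·23=138, Z3→Loc-3 6·22=132, Z4→Loc-2 3·25=75, Z5→Loc-2 11·16=176, Z6→Loc-2 8·6=48, Z7→Loc-3 4·21=84, Z8→Loc-3 2·8=16. Service 694; fixed 635; total 1329.
{Loc-3}: service 1185 + fixed 278 = 1463
{Loc-4}: Z1→Loc-4 13·5=65, Z2→Loc-4 3·23=69, Z3→Loc-4 12·22=264, Z4→Loc-4 8·25=200, Z5→Loc-4 12·16=192, Z6→Loc-4 3·6=18, Z7→Loc-4 4·21=84, Z8→Loc-4 15·8=120. Service 1012; fixed 508; total 1520.
{Loc-1, Loc-2, Loc-3, Loc-4, Loc-5}: service 401 + fixed 2297 = 2698
No other subset beats 1329.

Open Loc-2 and Loc-3; minimum total cost 1329.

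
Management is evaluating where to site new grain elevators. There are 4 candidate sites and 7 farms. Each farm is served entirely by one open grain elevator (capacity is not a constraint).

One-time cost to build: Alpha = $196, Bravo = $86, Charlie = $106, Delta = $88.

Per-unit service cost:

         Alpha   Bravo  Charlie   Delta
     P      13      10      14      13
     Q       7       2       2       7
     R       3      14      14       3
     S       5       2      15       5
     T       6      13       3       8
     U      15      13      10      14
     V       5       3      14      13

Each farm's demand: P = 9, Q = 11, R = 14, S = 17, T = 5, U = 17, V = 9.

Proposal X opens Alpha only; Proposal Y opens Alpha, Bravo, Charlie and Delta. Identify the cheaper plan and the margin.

Proposal X is cheaper by 29.

Proposal X: {Alpha}: P→Alpha 13·9=117, Q→Alpha 7·11=77, R→Alpha 3·14=42, S→Alpha 5·17=85, T→Alpha 6·5=30, U→Alpha 15·17=255, V→Alpha 5·9=45. Service 651; fixed 196; total 847.
Proposal Y: {Alpha, Bravo, Charlie, Delta}: P→Bravo 10·9=90, Q→Bravo 2·11=22, R→Alpha 3·14=42, S→Bravo 2·17=34, T→Charlie 3·5=15, U→Charlie 10·17=170, V→Bravo 3·9=27. Service 400; fixed 476; total 876.
Difference: |847 − 876| = 29.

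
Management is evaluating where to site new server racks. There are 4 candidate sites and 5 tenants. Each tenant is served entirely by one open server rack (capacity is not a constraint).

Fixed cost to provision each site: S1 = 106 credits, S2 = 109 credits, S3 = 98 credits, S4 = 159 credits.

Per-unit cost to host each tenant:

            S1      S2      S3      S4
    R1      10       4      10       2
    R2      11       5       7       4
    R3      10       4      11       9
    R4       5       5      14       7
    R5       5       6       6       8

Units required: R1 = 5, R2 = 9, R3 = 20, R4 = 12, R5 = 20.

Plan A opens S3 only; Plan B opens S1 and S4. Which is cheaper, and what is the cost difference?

Plan A: {S3}: R1→S3 10·5=50, R2→S3 7·9=63, R3→S3 11·20=220, R4→S3 14·12=168, R5→S3 6·20=120. Service 621; fixed 98; total 719.
Plan B: {S1, S4}: R1→S4 2·5=10, R2→S4 4·9=36, R3→S4 9·20=180, R4→S1 5·12=60, R5→S1 5·20=100. Service 386; fixed 265; total 651.
Difference: |719 − 651| = 68.

Plan B is cheaper by 68.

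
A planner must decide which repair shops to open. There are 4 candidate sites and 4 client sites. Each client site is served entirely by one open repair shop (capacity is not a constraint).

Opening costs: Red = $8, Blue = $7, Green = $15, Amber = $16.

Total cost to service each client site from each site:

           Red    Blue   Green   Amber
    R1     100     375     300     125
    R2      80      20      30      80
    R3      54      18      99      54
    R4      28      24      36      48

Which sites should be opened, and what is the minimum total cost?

Open Red and Blue; minimum total cost 177.

For any fixed open set, each client site goes to its cheapest open site; total = fixed + service.
{Red, Blue}: R1→Red 100, R2→Blue 20, R3→Blue 18, R4→Blue 24. Service 162; fixed 15; total 177.
{Red, Blue, Green}: service 162 + fixed 30 = 192
{Red, Blue, Amber}: service 162 + fixed 31 = 193
{Red, Blue, Green, Amber}: service 162 + fixed 46 = 208
(All 15 nonempty subsets were checked; Red and Blue is lowest.)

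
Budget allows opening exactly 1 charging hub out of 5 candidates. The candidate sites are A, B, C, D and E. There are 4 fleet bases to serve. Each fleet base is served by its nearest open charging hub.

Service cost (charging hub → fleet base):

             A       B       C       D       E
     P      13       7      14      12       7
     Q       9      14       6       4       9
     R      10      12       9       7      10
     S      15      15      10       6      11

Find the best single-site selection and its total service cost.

With exactly 1 open, each fleet base uses its cheapest among the chosen.
{D}: P→D 12, Q→D 4, R→D 7, S→D 6. Service cost 29.
{E}: service cost 37
{C}: service cost 39
Among all 5 size-1 choices, {D} is lowest.

Choose D only; total service cost 29.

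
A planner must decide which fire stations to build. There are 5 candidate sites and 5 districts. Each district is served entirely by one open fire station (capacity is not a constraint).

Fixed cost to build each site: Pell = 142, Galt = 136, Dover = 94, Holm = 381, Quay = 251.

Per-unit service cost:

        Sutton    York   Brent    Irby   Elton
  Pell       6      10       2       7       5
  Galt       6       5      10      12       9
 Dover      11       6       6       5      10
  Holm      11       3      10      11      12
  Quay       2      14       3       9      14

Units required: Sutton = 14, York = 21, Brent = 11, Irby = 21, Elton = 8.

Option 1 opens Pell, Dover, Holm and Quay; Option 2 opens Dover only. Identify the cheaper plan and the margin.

Option 2 is cheaper by 501.

Option 1: {Pell, Dover, Holm, Quay}: Sutton→Quay 2·14=28, York→Holm 3·21=63, Brent→Pell 2·11=22, Irby→Dover 5·21=105, Elton→Pell 5·8=40. Service 258; fixed 868; total 1126.
Option 2: {Dover}: Sutton→Dover 11·14=154, York→Dover 6·21=126, Brent→Dover 6·11=66, Irby→Dover 5·21=105, Elton→Dover 10·8=80. Service 531; fixed 94; total 625.
Difference: |1126 − 625| = 501.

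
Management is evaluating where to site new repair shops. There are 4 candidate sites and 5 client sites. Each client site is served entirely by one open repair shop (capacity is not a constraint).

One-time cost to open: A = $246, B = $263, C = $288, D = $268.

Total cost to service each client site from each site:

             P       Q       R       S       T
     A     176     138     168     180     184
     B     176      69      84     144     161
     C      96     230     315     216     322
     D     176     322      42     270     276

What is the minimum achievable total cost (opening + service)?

For any fixed open set, each client site goes to its cheapest open site; total = fixed + service.
{B}: P→B 176, Q→B 69, R→B 84, S→B 144, T→B 161. Service 634; fixed 263; total 897.
{A}: service 846 + fixed 246 = 1092
{B, C}: service 554 + fixed 551 = 1105
{A, B, C, D}: service 512 + fixed 1065 = 1577
(All 15 nonempty subsets were checked; B only is lowest.)

Minimum total cost: 897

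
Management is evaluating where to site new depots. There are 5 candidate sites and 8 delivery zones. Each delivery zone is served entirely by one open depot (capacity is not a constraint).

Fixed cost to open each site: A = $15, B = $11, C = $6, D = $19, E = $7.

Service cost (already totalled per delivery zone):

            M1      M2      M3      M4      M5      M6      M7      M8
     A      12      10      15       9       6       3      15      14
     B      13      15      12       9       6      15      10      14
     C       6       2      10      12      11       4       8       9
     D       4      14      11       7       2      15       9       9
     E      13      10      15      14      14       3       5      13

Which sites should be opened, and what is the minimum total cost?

For any fixed open set, each delivery zone goes to its cheapest open site; total = fixed + service.
{C}: M1→C 6, M2→C 2, M3→C 10, M4→C 12, M5→C 11, M6→C 4, M7→C 8, M8→C 9. Service 62; fixed 6; total 68.
{B, C}: service 54 + fixed 17 = 71
{C, D}: service 46 + fixed 25 = 71
{A, B, C, D, E}: service 42 + fixed 58 = 100
No other subset beats 68.

Open C only; minimum total cost 68.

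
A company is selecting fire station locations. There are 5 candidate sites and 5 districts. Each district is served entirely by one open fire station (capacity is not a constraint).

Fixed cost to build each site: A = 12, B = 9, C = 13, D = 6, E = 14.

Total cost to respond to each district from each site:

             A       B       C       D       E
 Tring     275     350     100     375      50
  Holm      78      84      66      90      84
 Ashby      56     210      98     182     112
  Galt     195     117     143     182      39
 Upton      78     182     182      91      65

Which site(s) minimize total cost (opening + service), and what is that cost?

For any fixed open set, each district goes to its cheapest open site; total = fixed + service.
{A, E}: Tring→E 50, Holm→A 78, Ashby→A 56, Galt→E 39, Upton→E 65. Service 288; fixed 26; total 314.
{A, C, E}: Tring→E 50, Holm→C 66, Ashby→A 56, Galt→E 39, Upton→E 65. Service 276; fixed 39; total 315.
{A, D, E}: service 288 + fixed 32 = 320
{A, B, C, D, E}: service 276 + fixed 54 = 330
No other subset beats 314.

Open A and E; minimum total cost 314.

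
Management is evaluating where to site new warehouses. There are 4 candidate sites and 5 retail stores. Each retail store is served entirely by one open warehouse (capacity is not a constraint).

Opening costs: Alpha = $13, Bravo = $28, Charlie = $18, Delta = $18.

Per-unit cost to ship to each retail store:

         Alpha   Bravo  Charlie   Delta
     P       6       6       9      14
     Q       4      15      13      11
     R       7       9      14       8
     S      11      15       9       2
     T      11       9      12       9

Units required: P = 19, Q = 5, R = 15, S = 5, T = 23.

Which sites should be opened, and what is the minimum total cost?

Open Alpha and Delta; minimum total cost 487.

For any fixed open set, each retail store goes to its cheapest open site; total = fixed + service.
{Alpha, Delta}: P→Alpha 6·19=114, Q→Alpha 4·5=20, R→Alpha 7·15=105, S→Delta 2·5=10, T→Delta 9·23=207. Service 456; fixed 31; total 487.
{Alpha, Charlie, Delta}: P→Alpha 6·19=114, Q→Alpha 4·5=20, R→Alpha 7·15=105, S→Delta 2·5=10, T→Delta 9·23=207. Service 456; fixed 49; total 505.
{Alpha, Bravo, Delta}: P→Alpha 6·19=114, Q→Alpha 4·5=20, R→Alpha 7·15=105, S→Delta 2·5=10, T→Bravo 9·23=207. Service 456; fixed 59; total 515.
{Alpha, Bravo, Charlie, Delta}: service 456 + fixed 77 = 533
No other subset beats 487.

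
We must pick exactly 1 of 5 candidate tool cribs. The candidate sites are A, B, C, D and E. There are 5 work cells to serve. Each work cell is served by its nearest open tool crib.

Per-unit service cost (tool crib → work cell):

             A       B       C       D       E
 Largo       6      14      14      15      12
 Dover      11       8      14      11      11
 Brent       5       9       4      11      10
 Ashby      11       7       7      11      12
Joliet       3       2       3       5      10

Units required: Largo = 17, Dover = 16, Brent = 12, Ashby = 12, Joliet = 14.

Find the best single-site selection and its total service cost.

Choose A only; total service cost 512.

With exactly 1 open, each work cell uses its cheapest among the chosen.
{A}: Largo→A 6·17=102, Dover→A 11·16=176, Brent→A 5·12=60, Ashby→A 11·12=132, Joliet→A 3·14=42. Service cost 512.
{B}: service cost 586
{C}: service cost 636
Among all 5 size-1 choices, {A} is lowest.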